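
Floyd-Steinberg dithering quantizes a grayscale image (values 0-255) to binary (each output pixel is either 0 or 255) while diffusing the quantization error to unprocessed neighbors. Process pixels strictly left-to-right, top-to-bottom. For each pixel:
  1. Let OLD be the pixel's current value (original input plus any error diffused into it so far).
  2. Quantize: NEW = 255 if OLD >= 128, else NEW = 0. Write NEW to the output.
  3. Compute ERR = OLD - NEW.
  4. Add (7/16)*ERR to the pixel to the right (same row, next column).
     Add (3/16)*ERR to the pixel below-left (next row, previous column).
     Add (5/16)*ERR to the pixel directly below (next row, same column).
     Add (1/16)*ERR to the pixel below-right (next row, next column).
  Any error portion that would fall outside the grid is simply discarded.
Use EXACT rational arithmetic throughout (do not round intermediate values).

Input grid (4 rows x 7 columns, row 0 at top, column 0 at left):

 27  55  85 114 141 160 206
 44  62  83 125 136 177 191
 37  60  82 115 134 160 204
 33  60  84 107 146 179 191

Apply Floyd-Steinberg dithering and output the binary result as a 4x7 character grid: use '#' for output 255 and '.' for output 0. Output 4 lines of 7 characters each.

(0,0): OLD=27 → NEW=0, ERR=27
(0,1): OLD=1069/16 → NEW=0, ERR=1069/16
(0,2): OLD=29243/256 → NEW=0, ERR=29243/256
(0,3): OLD=671645/4096 → NEW=255, ERR=-372835/4096
(0,4): OLD=6630731/65536 → NEW=0, ERR=6630731/65536
(0,5): OLD=214187277/1048576 → NEW=255, ERR=-53199603/1048576
(0,6): OLD=3083709275/16777216 → NEW=255, ERR=-1194480805/16777216
(1,0): OLD=16631/256 → NEW=0, ERR=16631/256
(1,1): OLD=275265/2048 → NEW=255, ERR=-246975/2048
(1,2): OLD=3476437/65536 → NEW=0, ERR=3476437/65536
(1,3): OLD=38239665/262144 → NEW=255, ERR=-28607055/262144
(1,4): OLD=1756117747/16777216 → NEW=0, ERR=1756117747/16777216
(1,5): OLD=26831978211/134217728 → NEW=255, ERR=-7393542429/134217728
(1,6): OLD=303825798381/2147483648 → NEW=255, ERR=-243782531859/2147483648
(2,0): OLD=1136731/32768 → NEW=0, ERR=1136731/32768
(2,1): OLD=53999641/1048576 → NEW=0, ERR=53999641/1048576
(2,2): OLD=1562108299/16777216 → NEW=0, ERR=1562108299/16777216
(2,3): OLD=19404449523/134217728 → NEW=255, ERR=-14821071117/134217728
(2,4): OLD=108716290723/1073741824 → NEW=0, ERR=108716290723/1073741824
(2,5): OLD=5921538290721/34359738368 → NEW=255, ERR=-2840194993119/34359738368
(2,6): OLD=70873471670775/549755813888 → NEW=255, ERR=-69314260870665/549755813888
(3,0): OLD=897524011/16777216 → NEW=0, ERR=897524011/16777216
(3,1): OLD=15988548943/134217728 → NEW=0, ERR=15988548943/134217728
(3,2): OLD=158620770845/1073741824 → NEW=255, ERR=-115183394275/1073741824
(3,3): OLD=216310800347/4294967296 → NEW=0, ERR=216310800347/4294967296
(3,4): OLD=97457580977451/549755813888 → NEW=255, ERR=-42730151563989/549755813888
(3,5): OLD=447946974407985/4398046511104 → NEW=0, ERR=447946974407985/4398046511104
(3,6): OLD=13439943564843887/70368744177664 → NEW=255, ERR=-4504086200460433/70368744177664
Row 0: ...#.##
Row 1: .#.#.##
Row 2: ...#.##
Row 3: ..#.#.#

Answer: ...#.##
.#.#.##
...#.##
..#.#.#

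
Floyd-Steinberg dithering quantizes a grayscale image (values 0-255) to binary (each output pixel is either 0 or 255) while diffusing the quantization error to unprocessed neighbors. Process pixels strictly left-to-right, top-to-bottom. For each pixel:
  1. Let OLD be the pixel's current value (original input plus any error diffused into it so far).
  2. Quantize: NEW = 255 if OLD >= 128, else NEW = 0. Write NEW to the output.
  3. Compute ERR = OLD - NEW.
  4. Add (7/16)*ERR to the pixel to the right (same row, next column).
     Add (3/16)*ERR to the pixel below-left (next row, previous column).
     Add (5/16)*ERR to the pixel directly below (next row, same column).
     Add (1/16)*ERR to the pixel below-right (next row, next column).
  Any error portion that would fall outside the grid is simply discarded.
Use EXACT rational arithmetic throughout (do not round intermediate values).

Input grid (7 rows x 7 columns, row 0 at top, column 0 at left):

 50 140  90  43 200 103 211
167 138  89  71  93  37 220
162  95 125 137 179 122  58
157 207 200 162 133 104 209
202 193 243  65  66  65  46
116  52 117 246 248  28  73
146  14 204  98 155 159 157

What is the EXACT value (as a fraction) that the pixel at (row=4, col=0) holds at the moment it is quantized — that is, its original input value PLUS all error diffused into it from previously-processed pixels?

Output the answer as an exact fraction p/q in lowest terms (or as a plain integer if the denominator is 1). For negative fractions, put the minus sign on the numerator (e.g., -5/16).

Answer: 162011863743/1073741824

Derivation:
(0,0): OLD=50 → NEW=0, ERR=50
(0,1): OLD=1295/8 → NEW=255, ERR=-745/8
(0,2): OLD=6305/128 → NEW=0, ERR=6305/128
(0,3): OLD=132199/2048 → NEW=0, ERR=132199/2048
(0,4): OLD=7478993/32768 → NEW=255, ERR=-876847/32768
(0,5): OLD=47863735/524288 → NEW=0, ERR=47863735/524288
(0,6): OLD=2105042433/8388608 → NEW=255, ERR=-34052607/8388608
(1,0): OLD=21141/128 → NEW=255, ERR=-11499/128
(1,1): OLD=83923/1024 → NEW=0, ERR=83923/1024
(1,2): OLD=4801551/32768 → NEW=255, ERR=-3554289/32768
(1,3): OLD=5475971/131072 → NEW=0, ERR=5475971/131072
(1,4): OLD=1040754121/8388608 → NEW=0, ERR=1040754121/8388608
(1,5): OLD=7876901465/67108864 → NEW=0, ERR=7876901465/67108864
(1,6): OLD=296125965335/1073741824 → NEW=255, ERR=22321800215/1073741824
(2,0): OLD=2446017/16384 → NEW=255, ERR=-1731903/16384
(2,1): OLD=25381787/524288 → NEW=0, ERR=25381787/524288
(2,2): OLD=1050585617/8388608 → NEW=0, ERR=1050585617/8388608
(2,3): OLD=14853301577/67108864 → NEW=255, ERR=-2259458743/67108864
(2,4): OLD=122224070841/536870912 → NEW=255, ERR=-14678011719/536870912
(2,5): OLD=2720785921715/17179869184 → NEW=255, ERR=-1660080720205/17179869184
(2,6): OLD=8124584353557/274877906944 → NEW=0, ERR=8124584353557/274877906944
(3,0): OLD=1116052337/8388608 → NEW=255, ERR=-1023042703/8388608
(3,1): OLD=12458668125/67108864 → NEW=255, ERR=-4654092195/67108864
(3,2): OLD=110331818311/536870912 → NEW=255, ERR=-26570264249/536870912
(3,3): OLD=284600662193/2147483648 → NEW=255, ERR=-263007668047/2147483648
(3,4): OLD=13923186739057/274877906944 → NEW=0, ERR=13923186739057/274877906944
(3,5): OLD=219455648886179/2199023255552 → NEW=0, ERR=219455648886179/2199023255552
(3,6): OLD=9002216350725181/35184372088832 → NEW=255, ERR=30201468073021/35184372088832
(4,0): OLD=162011863743/1073741824 → NEW=255, ERR=-111792301377/1073741824
Target (4,0): original=202, with diffused error = 162011863743/1073741824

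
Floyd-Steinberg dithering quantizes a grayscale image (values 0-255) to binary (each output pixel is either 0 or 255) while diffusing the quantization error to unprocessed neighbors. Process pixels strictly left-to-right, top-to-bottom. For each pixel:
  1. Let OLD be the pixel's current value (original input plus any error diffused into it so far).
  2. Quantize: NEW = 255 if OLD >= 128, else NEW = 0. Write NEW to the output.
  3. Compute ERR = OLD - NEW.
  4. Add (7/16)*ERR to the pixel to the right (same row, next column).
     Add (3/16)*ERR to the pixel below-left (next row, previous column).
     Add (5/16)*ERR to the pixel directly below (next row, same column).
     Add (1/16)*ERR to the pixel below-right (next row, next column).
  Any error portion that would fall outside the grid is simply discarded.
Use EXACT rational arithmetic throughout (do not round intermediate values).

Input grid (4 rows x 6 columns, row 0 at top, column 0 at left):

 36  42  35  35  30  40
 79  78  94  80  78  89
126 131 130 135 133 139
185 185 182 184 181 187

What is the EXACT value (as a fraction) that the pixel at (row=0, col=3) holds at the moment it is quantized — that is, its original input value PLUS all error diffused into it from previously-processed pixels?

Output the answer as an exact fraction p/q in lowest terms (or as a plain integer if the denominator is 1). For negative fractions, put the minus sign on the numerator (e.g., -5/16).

Answer: 62839/1024

Derivation:
(0,0): OLD=36 → NEW=0, ERR=36
(0,1): OLD=231/4 → NEW=0, ERR=231/4
(0,2): OLD=3857/64 → NEW=0, ERR=3857/64
(0,3): OLD=62839/1024 → NEW=0, ERR=62839/1024
Target (0,3): original=35, with diffused error = 62839/1024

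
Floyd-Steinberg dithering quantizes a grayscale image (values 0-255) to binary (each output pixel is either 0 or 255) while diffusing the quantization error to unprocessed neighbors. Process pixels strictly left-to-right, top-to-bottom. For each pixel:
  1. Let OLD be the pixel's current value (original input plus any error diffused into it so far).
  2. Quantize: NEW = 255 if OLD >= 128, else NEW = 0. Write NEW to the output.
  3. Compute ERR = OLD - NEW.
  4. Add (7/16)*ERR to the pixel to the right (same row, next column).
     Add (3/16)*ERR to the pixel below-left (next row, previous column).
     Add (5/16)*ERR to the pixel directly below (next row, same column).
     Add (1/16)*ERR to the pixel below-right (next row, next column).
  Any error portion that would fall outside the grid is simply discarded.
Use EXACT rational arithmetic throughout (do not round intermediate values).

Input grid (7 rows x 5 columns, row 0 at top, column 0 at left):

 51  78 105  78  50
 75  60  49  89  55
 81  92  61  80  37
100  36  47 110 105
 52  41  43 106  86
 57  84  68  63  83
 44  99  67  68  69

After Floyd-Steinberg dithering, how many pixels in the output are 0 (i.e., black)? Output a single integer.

Answer: 26

Derivation:
(0,0): OLD=51 → NEW=0, ERR=51
(0,1): OLD=1605/16 → NEW=0, ERR=1605/16
(0,2): OLD=38115/256 → NEW=255, ERR=-27165/256
(0,3): OLD=129333/4096 → NEW=0, ERR=129333/4096
(0,4): OLD=4182131/65536 → NEW=0, ERR=4182131/65536
(1,0): OLD=28095/256 → NEW=0, ERR=28095/256
(1,1): OLD=251193/2048 → NEW=0, ERR=251193/2048
(1,2): OLD=5353645/65536 → NEW=0, ERR=5353645/65536
(1,3): OLD=36684393/262144 → NEW=255, ERR=-30162327/262144
(1,4): OLD=111470363/4194304 → NEW=0, ERR=111470363/4194304
(2,0): OLD=4531587/32768 → NEW=255, ERR=-3824253/32768
(2,1): OLD=106373585/1048576 → NEW=0, ERR=106373585/1048576
(2,2): OLD=1962979763/16777216 → NEW=0, ERR=1962979763/16777216
(2,3): OLD=28271927657/268435456 → NEW=0, ERR=28271927657/268435456
(2,4): OLD=361601576863/4294967296 → NEW=0, ERR=361601576863/4294967296
(3,0): OLD=1384961875/16777216 → NEW=0, ERR=1384961875/16777216
(3,1): OLD=15899609047/134217728 → NEW=0, ERR=15899609047/134217728
(3,2): OLD=693543791341/4294967296 → NEW=255, ERR=-401672869139/4294967296
(3,3): OLD=1074564264933/8589934592 → NEW=0, ERR=1074564264933/8589934592
(3,4): OLD=26473757422745/137438953472 → NEW=255, ERR=-8573175712615/137438953472
(4,0): OLD=214766451837/2147483648 → NEW=0, ERR=214766451837/2147483648
(4,1): OLD=7517697951997/68719476736 → NEW=0, ERR=7517697951997/68719476736
(4,2): OLD=101699198317683/1099511627776 → NEW=0, ERR=101699198317683/1099511627776
(4,3): OLD=2955802766886653/17592186044416 → NEW=255, ERR=-1530204674439427/17592186044416
(4,4): OLD=10209290434549611/281474976710656 → NEW=0, ERR=10209290434549611/281474976710656
(5,0): OLD=119587888933143/1099511627776 → NEW=0, ERR=119587888933143/1099511627776
(5,1): OLD=1665666352358149/8796093022208 → NEW=255, ERR=-577337368304891/8796093022208
(5,2): OLD=16527427777863725/281474976710656 → NEW=0, ERR=16527427777863725/281474976710656
(5,3): OLD=83416315771802211/1125899906842624 → NEW=0, ERR=83416315771802211/1125899906842624
(5,4): OLD=2185361996216489041/18014398509481984 → NEW=0, ERR=2185361996216489041/18014398509481984
(6,0): OLD=9243952940045479/140737488355328 → NEW=0, ERR=9243952940045479/140737488355328
(6,1): OLD=563094508242009033/4503599627370496 → NEW=0, ERR=563094508242009033/4503599627370496
(6,2): OLD=10797113637153855283/72057594037927936 → NEW=255, ERR=-7577572842517768397/72057594037927936
(6,3): OLD=82504238928348905201/1152921504606846976 → NEW=0, ERR=82504238928348905201/1152921504606846976
(6,4): OLD=2635089159724003355095/18446744073709551616 → NEW=255, ERR=-2068830579071932306985/18446744073709551616
Output grid:
  Row 0: ..#..  (4 black, running=4)
  Row 1: ...#.  (4 black, running=8)
  Row 2: #....  (4 black, running=12)
  Row 3: ..#.#  (3 black, running=15)
  Row 4: ...#.  (4 black, running=19)
  Row 5: .#...  (4 black, running=23)
  Row 6: ..#.#  (3 black, running=26)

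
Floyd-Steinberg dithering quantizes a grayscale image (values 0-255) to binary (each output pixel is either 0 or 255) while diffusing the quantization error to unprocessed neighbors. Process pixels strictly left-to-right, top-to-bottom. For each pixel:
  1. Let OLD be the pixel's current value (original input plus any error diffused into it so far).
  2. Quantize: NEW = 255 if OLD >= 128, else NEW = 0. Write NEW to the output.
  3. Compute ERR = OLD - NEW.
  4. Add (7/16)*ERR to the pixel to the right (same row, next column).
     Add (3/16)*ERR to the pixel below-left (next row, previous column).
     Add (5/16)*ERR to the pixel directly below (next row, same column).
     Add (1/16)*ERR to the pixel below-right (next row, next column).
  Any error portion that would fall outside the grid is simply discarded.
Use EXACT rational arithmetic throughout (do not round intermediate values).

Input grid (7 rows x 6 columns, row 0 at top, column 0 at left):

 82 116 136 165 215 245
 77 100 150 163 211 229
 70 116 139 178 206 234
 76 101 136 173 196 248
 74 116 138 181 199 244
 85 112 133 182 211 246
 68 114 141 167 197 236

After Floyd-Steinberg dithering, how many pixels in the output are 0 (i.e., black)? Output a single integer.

Answer: 16

Derivation:
(0,0): OLD=82 → NEW=0, ERR=82
(0,1): OLD=1215/8 → NEW=255, ERR=-825/8
(0,2): OLD=11633/128 → NEW=0, ERR=11633/128
(0,3): OLD=419351/2048 → NEW=255, ERR=-102889/2048
(0,4): OLD=6324897/32768 → NEW=255, ERR=-2030943/32768
(0,5): OLD=114233959/524288 → NEW=255, ERR=-19459481/524288
(1,0): OLD=10661/128 → NEW=0, ERR=10661/128
(1,1): OLD=129411/1024 → NEW=0, ERR=129411/1024
(1,2): OLD=7137727/32768 → NEW=255, ERR=-1218113/32768
(1,3): OLD=16396563/131072 → NEW=0, ERR=16396563/131072
(1,4): OLD=1981906585/8388608 → NEW=255, ERR=-157188455/8388608
(1,5): OLD=27558860639/134217728 → NEW=255, ERR=-6666660001/134217728
(2,0): OLD=1961553/16384 → NEW=0, ERR=1961553/16384
(2,1): OLD=108059787/524288 → NEW=255, ERR=-25633653/524288
(2,2): OLD=1152149089/8388608 → NEW=255, ERR=-986945951/8388608
(2,3): OLD=10722815897/67108864 → NEW=255, ERR=-6389944423/67108864
(2,4): OLD=337137433675/2147483648 → NEW=255, ERR=-210470896565/2147483648
(2,5): OLD=5993309457597/34359738368 → NEW=255, ERR=-2768423826243/34359738368
(3,0): OLD=874481729/8388608 → NEW=0, ERR=874481729/8388608
(3,1): OLD=7835073837/67108864 → NEW=0, ERR=7835073837/67108864
(3,2): OLD=69472813015/536870912 → NEW=255, ERR=-67429269545/536870912
(3,3): OLD=2149753229573/34359738368 → NEW=0, ERR=2149753229573/34359738368
(3,4): OLD=47192908690277/274877906944 → NEW=255, ERR=-22900957580443/274877906944
(3,5): OLD=792731603880651/4398046511104 → NEW=255, ERR=-328770256450869/4398046511104
(4,0): OLD=137941385647/1073741824 → NEW=255, ERR=-135862779473/1073741824
(4,1): OLD=1375989320035/17179869184 → NEW=0, ERR=1375989320035/17179869184
(4,2): OLD=84013604035897/549755813888 → NEW=255, ERR=-56174128505543/549755813888
(4,3): OLD=1164400878349949/8796093022208 → NEW=255, ERR=-1078602842313091/8796093022208
(4,4): OLD=15370102361713229/140737488355328 → NEW=0, ERR=15370102361713229/140737488355328
(4,5): OLD=592701339757867259/2251799813685248 → NEW=255, ERR=18492387268129019/2251799813685248
(5,0): OLD=16623567692505/274877906944 → NEW=0, ERR=16623567692505/274877906944
(5,1): OLD=1199966528781161/8796093022208 → NEW=255, ERR=-1043037191881879/8796093022208
(5,2): OLD=2195796666280339/70368744177664 → NEW=0, ERR=2195796666280339/70368744177664
(5,3): OLD=386010222221313281/2251799813685248 → NEW=255, ERR=-188198730268424959/2251799813685248
(5,4): OLD=911706010278964577/4503599627370496 → NEW=255, ERR=-236711894700511903/4503599627370496
(5,5): OLD=16745952018682802453/72057594037927936 → NEW=255, ERR=-1628734460988821227/72057594037927936
(6,0): OLD=9100808463317467/140737488355328 → NEW=0, ERR=9100808463317467/140737488355328
(6,1): OLD=258653909309034815/2251799813685248 → NEW=0, ERR=258653909309034815/2251799813685248
(6,2): OLD=1602587874878745383/9007199254740992 → NEW=255, ERR=-694247935080207577/9007199254740992
(6,3): OLD=14304316862818790379/144115188075855872 → NEW=0, ERR=14304316862818790379/144115188075855872
(6,4): OLD=494690262199635211979/2305843009213693952 → NEW=255, ERR=-93299705149856745781/2305843009213693952
(6,5): OLD=7671971262897037651629/36893488147419103232 → NEW=255, ERR=-1735868214694833672531/36893488147419103232
Output grid:
  Row 0: .#.###  (2 black, running=2)
  Row 1: ..#.##  (3 black, running=5)
  Row 2: .#####  (1 black, running=6)
  Row 3: ..#.##  (3 black, running=9)
  Row 4: #.##.#  (2 black, running=11)
  Row 5: .#.###  (2 black, running=13)
  Row 6: ..#.##  (3 black, running=16)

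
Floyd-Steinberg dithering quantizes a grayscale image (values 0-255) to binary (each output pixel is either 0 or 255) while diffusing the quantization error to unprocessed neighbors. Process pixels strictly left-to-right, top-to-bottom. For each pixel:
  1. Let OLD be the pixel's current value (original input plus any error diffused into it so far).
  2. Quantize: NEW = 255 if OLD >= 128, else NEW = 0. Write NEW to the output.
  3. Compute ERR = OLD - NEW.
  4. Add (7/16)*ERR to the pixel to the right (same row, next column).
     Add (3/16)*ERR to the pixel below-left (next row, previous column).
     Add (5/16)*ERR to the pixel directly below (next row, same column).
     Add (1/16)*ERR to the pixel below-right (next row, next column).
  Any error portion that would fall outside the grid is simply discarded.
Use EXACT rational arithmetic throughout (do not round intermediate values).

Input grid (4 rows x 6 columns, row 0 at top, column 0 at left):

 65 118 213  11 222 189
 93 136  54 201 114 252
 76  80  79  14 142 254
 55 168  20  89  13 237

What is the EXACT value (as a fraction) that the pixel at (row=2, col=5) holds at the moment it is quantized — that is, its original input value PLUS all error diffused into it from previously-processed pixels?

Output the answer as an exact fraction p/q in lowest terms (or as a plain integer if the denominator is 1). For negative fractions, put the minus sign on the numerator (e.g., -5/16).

Answer: 14314575690637/68719476736

Derivation:
(0,0): OLD=65 → NEW=0, ERR=65
(0,1): OLD=2343/16 → NEW=255, ERR=-1737/16
(0,2): OLD=42369/256 → NEW=255, ERR=-22911/256
(0,3): OLD=-115321/4096 → NEW=0, ERR=-115321/4096
(0,4): OLD=13741745/65536 → NEW=255, ERR=-2969935/65536
(0,5): OLD=177391319/1048576 → NEW=255, ERR=-89995561/1048576
(1,0): OLD=23797/256 → NEW=0, ERR=23797/256
(1,1): OLD=266291/2048 → NEW=255, ERR=-255949/2048
(1,2): OLD=-2667857/65536 → NEW=0, ERR=-2667857/65536
(1,3): OLD=42022019/262144 → NEW=255, ERR=-24824701/262144
(1,4): OLD=680407337/16777216 → NEW=0, ERR=680407337/16777216
(1,5): OLD=64448638031/268435456 → NEW=255, ERR=-4002403249/268435456
(2,0): OLD=2674401/32768 → NEW=0, ERR=2674401/32768
(2,1): OLD=78464315/1048576 → NEW=0, ERR=78464315/1048576
(2,2): OLD=1232279409/16777216 → NEW=0, ERR=1232279409/16777216
(2,3): OLD=2899199273/134217728 → NEW=0, ERR=2899199273/134217728
(2,4): OLD=667479029243/4294967296 → NEW=255, ERR=-427737631237/4294967296
(2,5): OLD=14314575690637/68719476736 → NEW=255, ERR=-3208890877043/68719476736
Target (2,5): original=254, with diffused error = 14314575690637/68719476736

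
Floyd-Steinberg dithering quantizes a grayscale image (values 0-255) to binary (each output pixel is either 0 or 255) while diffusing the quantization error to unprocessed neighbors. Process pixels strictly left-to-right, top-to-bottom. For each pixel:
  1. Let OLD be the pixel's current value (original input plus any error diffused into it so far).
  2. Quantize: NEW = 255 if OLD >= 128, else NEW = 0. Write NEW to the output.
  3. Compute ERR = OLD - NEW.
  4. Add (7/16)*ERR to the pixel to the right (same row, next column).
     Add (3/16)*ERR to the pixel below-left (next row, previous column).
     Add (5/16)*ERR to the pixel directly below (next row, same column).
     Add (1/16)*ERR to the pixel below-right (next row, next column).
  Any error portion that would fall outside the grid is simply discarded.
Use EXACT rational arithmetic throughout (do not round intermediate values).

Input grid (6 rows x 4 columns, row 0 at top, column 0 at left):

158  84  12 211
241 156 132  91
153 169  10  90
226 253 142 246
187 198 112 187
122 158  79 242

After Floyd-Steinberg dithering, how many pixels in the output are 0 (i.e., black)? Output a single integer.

Answer: 9

Derivation:
(0,0): OLD=158 → NEW=255, ERR=-97
(0,1): OLD=665/16 → NEW=0, ERR=665/16
(0,2): OLD=7727/256 → NEW=0, ERR=7727/256
(0,3): OLD=918345/4096 → NEW=255, ERR=-126135/4096
(1,0): OLD=55931/256 → NEW=255, ERR=-9349/256
(1,1): OLD=312541/2048 → NEW=255, ERR=-209699/2048
(1,2): OLD=6124961/65536 → NEW=0, ERR=6124961/65536
(1,3): OLD=130182455/1048576 → NEW=0, ERR=130182455/1048576
(2,0): OLD=4010447/32768 → NEW=0, ERR=4010447/32768
(2,1): OLD=215785301/1048576 → NEW=255, ERR=-51601579/1048576
(2,2): OLD=72467433/2097152 → NEW=0, ERR=72467433/2097152
(2,3): OLD=5024994213/33554432 → NEW=255, ERR=-3531385947/33554432
(3,0): OLD=4278517599/16777216 → NEW=255, ERR=327519/16777216
(3,1): OLD=67580903937/268435456 → NEW=255, ERR=-870137343/268435456
(3,2): OLD=552210284799/4294967296 → NEW=255, ERR=-543006375681/4294967296
(3,3): OLD=10992272943993/68719476736 → NEW=255, ERR=-6531193623687/68719476736
(4,0): OLD=800574673843/4294967296 → NEW=255, ERR=-294641986637/4294967296
(4,1): OLD=4922708108825/34359738368 → NEW=255, ERR=-3839025175015/34359738368
(4,2): OLD=6142103775353/1099511627776 → NEW=0, ERR=6142103775353/1099511627776
(4,3): OLD=2671228394663967/17592186044416 → NEW=255, ERR=-1814779046662113/17592186044416
(5,0): OLD=43767454303811/549755813888 → NEW=0, ERR=43767454303811/549755813888
(5,1): OLD=2721063690015669/17592186044416 → NEW=255, ERR=-1764943751310411/17592186044416
(5,2): OLD=92605224168849/8796093022208 → NEW=0, ERR=92605224168849/8796093022208
(5,3): OLD=60437795929437721/281474976710656 → NEW=255, ERR=-11338323131779559/281474976710656
Output grid:
  Row 0: #..#  (2 black, running=2)
  Row 1: ##..  (2 black, running=4)
  Row 2: .#.#  (2 black, running=6)
  Row 3: ####  (0 black, running=6)
  Row 4: ##.#  (1 black, running=7)
  Row 5: .#.#  (2 black, running=9)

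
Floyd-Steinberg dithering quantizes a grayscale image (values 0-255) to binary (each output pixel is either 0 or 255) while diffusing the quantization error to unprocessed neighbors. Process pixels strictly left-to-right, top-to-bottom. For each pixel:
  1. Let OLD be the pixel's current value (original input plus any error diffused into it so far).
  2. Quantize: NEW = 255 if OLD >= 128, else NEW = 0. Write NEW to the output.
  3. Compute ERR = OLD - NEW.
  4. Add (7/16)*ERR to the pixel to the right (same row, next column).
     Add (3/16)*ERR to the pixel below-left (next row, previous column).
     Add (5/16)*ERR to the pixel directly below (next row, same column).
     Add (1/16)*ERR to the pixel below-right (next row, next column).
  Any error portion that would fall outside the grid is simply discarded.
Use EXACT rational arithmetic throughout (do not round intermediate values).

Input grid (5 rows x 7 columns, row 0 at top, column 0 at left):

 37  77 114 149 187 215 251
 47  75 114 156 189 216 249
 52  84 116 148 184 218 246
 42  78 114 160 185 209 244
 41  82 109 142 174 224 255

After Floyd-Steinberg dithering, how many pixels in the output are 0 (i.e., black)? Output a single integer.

(0,0): OLD=37 → NEW=0, ERR=37
(0,1): OLD=1491/16 → NEW=0, ERR=1491/16
(0,2): OLD=39621/256 → NEW=255, ERR=-25659/256
(0,3): OLD=430691/4096 → NEW=0, ERR=430691/4096
(0,4): OLD=15270069/65536 → NEW=255, ERR=-1441611/65536
(0,5): OLD=215352563/1048576 → NEW=255, ERR=-52034317/1048576
(0,6): OLD=3846840997/16777216 → NEW=255, ERR=-431349083/16777216
(1,0): OLD=19465/256 → NEW=0, ERR=19465/256
(1,1): OLD=247615/2048 → NEW=0, ERR=247615/2048
(1,2): OLD=10558763/65536 → NEW=255, ERR=-6152917/65536
(1,3): OLD=36017295/262144 → NEW=255, ERR=-30829425/262144
(1,4): OLD=2146494989/16777216 → NEW=0, ERR=2146494989/16777216
(1,5): OLD=33590839197/134217728 → NEW=255, ERR=-634681443/134217728
(1,6): OLD=506366302355/2147483648 → NEW=255, ERR=-41242027885/2147483648
(2,0): OLD=3225381/32768 → NEW=0, ERR=3225381/32768
(2,1): OLD=159378407/1048576 → NEW=255, ERR=-108008473/1048576
(2,2): OLD=454690165/16777216 → NEW=0, ERR=454690165/16777216
(2,3): OLD=18955100429/134217728 → NEW=255, ERR=-15270420211/134217728
(2,4): OLD=178207569693/1073741824 → NEW=255, ERR=-95596595427/1073741824
(2,5): OLD=6252321387743/34359738368 → NEW=255, ERR=-2509411896097/34359738368
(2,6): OLD=114212206263561/549755813888 → NEW=255, ERR=-25975526277879/549755813888
(3,0): OLD=896678613/16777216 → NEW=0, ERR=896678613/16777216
(3,1): OLD=10794751793/134217728 → NEW=0, ERR=10794751793/134217728
(3,2): OLD=139463829923/1073741824 → NEW=255, ERR=-134340335197/1073741824
(3,3): OLD=234972574725/4294967296 → NEW=0, ERR=234972574725/4294967296
(3,4): OLD=88130371223253/549755813888 → NEW=255, ERR=-52057361318187/549755813888
(3,5): OLD=573178462517071/4398046511104 → NEW=255, ERR=-548323397814449/4398046511104
(3,6): OLD=11971484020833297/70368744177664 → NEW=255, ERR=-5972545744471023/70368744177664
(4,0): OLD=156298229467/2147483648 → NEW=0, ERR=156298229467/2147483648
(4,1): OLD=4083899147167/34359738368 → NEW=0, ERR=4083899147167/34359738368
(4,2): OLD=75419022364849/549755813888 → NEW=255, ERR=-64768710176591/549755813888
(4,3): OLD=360546175082987/4398046511104 → NEW=0, ERR=360546175082987/4398046511104
(4,4): OLD=5640665991421009/35184372088832 → NEW=255, ERR=-3331348891231151/35184372088832
(4,5): OLD=137115843348214737/1125899906842624 → NEW=0, ERR=137115843348214737/1125899906842624
(4,6): OLD=4935308073957228295/18014398509481984 → NEW=255, ERR=341636454039322375/18014398509481984
Output grid:
  Row 0: ..#.###  (3 black, running=3)
  Row 1: ..##.##  (3 black, running=6)
  Row 2: .#.####  (2 black, running=8)
  Row 3: ..#.###  (3 black, running=11)
  Row 4: ..#.#.#  (4 black, running=15)

Answer: 15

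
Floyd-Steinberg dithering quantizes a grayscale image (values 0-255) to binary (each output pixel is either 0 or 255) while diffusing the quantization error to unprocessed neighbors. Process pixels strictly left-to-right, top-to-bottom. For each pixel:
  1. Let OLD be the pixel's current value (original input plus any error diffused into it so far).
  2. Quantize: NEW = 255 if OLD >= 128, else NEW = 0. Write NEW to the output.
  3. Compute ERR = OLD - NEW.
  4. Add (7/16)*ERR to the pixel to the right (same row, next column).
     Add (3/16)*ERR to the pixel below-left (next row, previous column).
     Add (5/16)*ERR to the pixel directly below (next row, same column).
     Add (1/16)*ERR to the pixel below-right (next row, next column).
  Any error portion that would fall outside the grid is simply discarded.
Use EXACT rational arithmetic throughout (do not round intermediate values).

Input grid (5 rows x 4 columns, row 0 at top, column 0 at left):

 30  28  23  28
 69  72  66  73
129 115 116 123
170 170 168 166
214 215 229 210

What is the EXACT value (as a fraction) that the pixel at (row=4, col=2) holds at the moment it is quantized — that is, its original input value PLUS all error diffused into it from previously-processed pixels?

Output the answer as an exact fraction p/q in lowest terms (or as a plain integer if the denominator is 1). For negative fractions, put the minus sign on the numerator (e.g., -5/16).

Answer: 100738115396265/549755813888

Derivation:
(0,0): OLD=30 → NEW=0, ERR=30
(0,1): OLD=329/8 → NEW=0, ERR=329/8
(0,2): OLD=5247/128 → NEW=0, ERR=5247/128
(0,3): OLD=94073/2048 → NEW=0, ERR=94073/2048
(1,0): OLD=11019/128 → NEW=0, ERR=11019/128
(1,1): OLD=135245/1024 → NEW=255, ERR=-125875/1024
(1,2): OLD=1186641/32768 → NEW=0, ERR=1186641/32768
(1,3): OLD=55448583/524288 → NEW=0, ERR=55448583/524288
(2,0): OLD=2176671/16384 → NEW=255, ERR=-2001249/16384
(2,1): OLD=18516421/524288 → NEW=0, ERR=18516421/524288
(2,2): OLD=162440313/1048576 → NEW=255, ERR=-104946567/1048576
(2,3): OLD=1921429941/16777216 → NEW=0, ERR=1921429941/16777216
(3,0): OLD=1161412783/8388608 → NEW=255, ERR=-977682257/8388608
(3,1): OLD=13911194545/134217728 → NEW=0, ERR=13911194545/134217728
(3,2): OLD=441844334159/2147483648 → NEW=255, ERR=-105763996081/2147483648
(3,3): OLD=5978153189545/34359738368 → NEW=255, ERR=-2783580094295/34359738368
(4,0): OLD=423080503747/2147483648 → NEW=255, ERR=-124527826493/2147483648
(4,1): OLD=3530482940617/17179869184 → NEW=255, ERR=-850383701303/17179869184
(4,2): OLD=100738115396265/549755813888 → NEW=255, ERR=-39449617145175/549755813888
Target (4,2): original=229, with diffused error = 100738115396265/549755813888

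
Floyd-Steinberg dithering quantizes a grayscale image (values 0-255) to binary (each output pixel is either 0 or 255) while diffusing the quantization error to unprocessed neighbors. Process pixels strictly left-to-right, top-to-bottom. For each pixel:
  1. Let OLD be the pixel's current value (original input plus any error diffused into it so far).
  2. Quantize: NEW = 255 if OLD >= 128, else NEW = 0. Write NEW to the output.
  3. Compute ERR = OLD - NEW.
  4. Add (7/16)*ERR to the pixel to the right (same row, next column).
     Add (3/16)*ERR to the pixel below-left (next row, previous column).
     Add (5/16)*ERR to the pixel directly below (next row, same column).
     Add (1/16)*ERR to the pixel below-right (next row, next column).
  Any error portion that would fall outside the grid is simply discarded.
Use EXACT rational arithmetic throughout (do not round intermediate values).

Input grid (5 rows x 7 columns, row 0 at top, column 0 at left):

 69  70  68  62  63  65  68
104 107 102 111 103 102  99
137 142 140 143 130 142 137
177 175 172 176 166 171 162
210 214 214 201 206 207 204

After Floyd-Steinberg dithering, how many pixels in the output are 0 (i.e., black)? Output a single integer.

(0,0): OLD=69 → NEW=0, ERR=69
(0,1): OLD=1603/16 → NEW=0, ERR=1603/16
(0,2): OLD=28629/256 → NEW=0, ERR=28629/256
(0,3): OLD=454355/4096 → NEW=0, ERR=454355/4096
(0,4): OLD=7309253/65536 → NEW=0, ERR=7309253/65536
(0,5): OLD=119322211/1048576 → NEW=0, ERR=119322211/1048576
(0,6): OLD=1976106165/16777216 → NEW=0, ERR=1976106165/16777216
(1,0): OLD=36953/256 → NEW=255, ERR=-28327/256
(1,1): OLD=235887/2048 → NEW=0, ERR=235887/2048
(1,2): OLD=14050843/65536 → NEW=255, ERR=-2660837/65536
(1,3): OLD=40842815/262144 → NEW=255, ERR=-26003905/262144
(1,4): OLD=2058965661/16777216 → NEW=0, ERR=2058965661/16777216
(1,5): OLD=29569220141/134217728 → NEW=255, ERR=-4656300499/134217728
(1,6): OLD=274324267267/2147483648 → NEW=0, ERR=274324267267/2147483648
(2,0): OLD=4063797/32768 → NEW=0, ERR=4063797/32768
(2,1): OLD=228298647/1048576 → NEW=255, ERR=-39088233/1048576
(2,2): OLD=1671052933/16777216 → NEW=0, ERR=1671052933/16777216
(2,3): OLD=23629056925/134217728 → NEW=255, ERR=-10596463715/134217728
(2,4): OLD=130036676909/1073741824 → NEW=0, ERR=130036676909/1073741824
(2,5): OLD=7413612691471/34359738368 → NEW=255, ERR=-1348120592369/34359738368
(2,6): OLD=86633630809689/549755813888 → NEW=255, ERR=-53554101731751/549755813888
(3,0): OLD=3502510053/16777216 → NEW=255, ERR=-775680027/16777216
(3,1): OLD=22756604417/134217728 → NEW=255, ERR=-11468916223/134217728
(3,2): OLD=159567103123/1073741824 → NEW=255, ERR=-114237061997/1073741824
(3,3): OLD=574299103061/4294967296 → NEW=255, ERR=-520917557419/4294967296
(3,4): OLD=76136893707237/549755813888 → NEW=255, ERR=-64050838834203/549755813888
(3,5): OLD=426921430475391/4398046511104 → NEW=0, ERR=426921430475391/4398046511104
(3,6): OLD=12073463065016033/70368744177664 → NEW=255, ERR=-5870566700288287/70368744177664
(4,0): OLD=385537616331/2147483648 → NEW=255, ERR=-162070713909/2147483648
(4,1): OLD=4516266300111/34359738368 → NEW=255, ERR=-4245466983729/34359738368
(4,2): OLD=54213481435265/549755813888 → NEW=0, ERR=54213481435265/549755813888
(4,3): OLD=781739969258715/4398046511104 → NEW=255, ERR=-339761891072805/4398046511104
(4,4): OLD=5151469611175073/35184372088832 → NEW=255, ERR=-3820545271477087/35184372088832
(4,5): OLD=187917153882132385/1125899906842624 → NEW=255, ERR=-99187322362736735/1125899906842624
(4,6): OLD=2620272589573804727/18014398509481984 → NEW=255, ERR=-1973399030344101193/18014398509481984
Output grid:
  Row 0: .......  (7 black, running=7)
  Row 1: #.##.#.  (3 black, running=10)
  Row 2: .#.#.##  (3 black, running=13)
  Row 3: #####.#  (1 black, running=14)
  Row 4: ##.####  (1 black, running=15)

Answer: 15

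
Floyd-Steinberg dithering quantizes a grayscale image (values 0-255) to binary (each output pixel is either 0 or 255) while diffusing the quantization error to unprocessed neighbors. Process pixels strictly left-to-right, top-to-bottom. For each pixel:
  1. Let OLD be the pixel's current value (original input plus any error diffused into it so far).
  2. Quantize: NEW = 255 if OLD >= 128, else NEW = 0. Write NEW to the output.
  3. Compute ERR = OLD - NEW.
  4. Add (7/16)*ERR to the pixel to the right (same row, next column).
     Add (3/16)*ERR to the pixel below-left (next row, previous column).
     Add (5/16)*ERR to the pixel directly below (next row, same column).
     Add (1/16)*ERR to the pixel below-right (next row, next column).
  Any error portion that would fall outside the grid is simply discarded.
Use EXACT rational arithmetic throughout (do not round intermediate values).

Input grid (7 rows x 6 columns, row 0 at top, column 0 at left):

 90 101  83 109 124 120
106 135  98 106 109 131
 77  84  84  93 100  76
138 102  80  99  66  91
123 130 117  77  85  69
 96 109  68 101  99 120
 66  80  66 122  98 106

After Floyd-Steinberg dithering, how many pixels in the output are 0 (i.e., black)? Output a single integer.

Answer: 26

Derivation:
(0,0): OLD=90 → NEW=0, ERR=90
(0,1): OLD=1123/8 → NEW=255, ERR=-917/8
(0,2): OLD=4205/128 → NEW=0, ERR=4205/128
(0,3): OLD=252667/2048 → NEW=0, ERR=252667/2048
(0,4): OLD=5831901/32768 → NEW=255, ERR=-2523939/32768
(0,5): OLD=45246987/524288 → NEW=0, ERR=45246987/524288
(1,0): OLD=14417/128 → NEW=0, ERR=14417/128
(1,1): OLD=164087/1024 → NEW=255, ERR=-97033/1024
(1,2): OLD=2712451/32768 → NEW=0, ERR=2712451/32768
(1,3): OLD=22069927/131072 → NEW=255, ERR=-11353433/131072
(1,4): OLD=594970741/8388608 → NEW=0, ERR=594970741/8388608
(1,5): OLD=24720948131/134217728 → NEW=255, ERR=-9504572509/134217728
(2,0): OLD=1547149/16384 → NEW=0, ERR=1547149/16384
(2,1): OLD=62003103/524288 → NEW=0, ERR=62003103/524288
(2,2): OLD=1169738781/8388608 → NEW=255, ERR=-969356259/8388608
(2,3): OLD=2271478005/67108864 → NEW=0, ERR=2271478005/67108864
(2,4): OLD=254007083231/2147483648 → NEW=0, ERR=254007083231/2147483648
(2,5): OLD=3781336407561/34359738368 → NEW=0, ERR=3781336407561/34359738368
(3,0): OLD=1591181053/8388608 → NEW=255, ERR=-547913987/8388608
(3,1): OLD=6349565049/67108864 → NEW=0, ERR=6349565049/67108864
(3,2): OLD=53161441051/536870912 → NEW=0, ERR=53161441051/536870912
(3,3): OLD=5767436976049/34359738368 → NEW=255, ERR=-2994296307791/34359738368
(3,4): OLD=24075691090897/274877906944 → NEW=0, ERR=24075691090897/274877906944
(3,5): OLD=752518433102751/4398046511104 → NEW=255, ERR=-368983427228769/4398046511104
(4,0): OLD=129202380019/1073741824 → NEW=0, ERR=129202380019/1073741824
(4,1): OLD=3894600513943/17179869184 → NEW=255, ERR=-486266127977/17179869184
(4,2): OLD=68793453951253/549755813888 → NEW=0, ERR=68793453951253/549755813888
(4,3): OLD=1118201097927113/8796093022208 → NEW=0, ERR=1118201097927113/8796093022208
(4,4): OLD=20661764352069081/140737488355328 → NEW=255, ERR=-15226295178539559/140737488355328
(4,5): OLD=2079526376441423/2251799813685248 → NEW=0, ERR=2079526376441423/2251799813685248
(5,0): OLD=35265671084213/274877906944 → NEW=255, ERR=-34828195186507/274877906944
(5,1): OLD=665908806756741/8796093022208 → NEW=0, ERR=665908806756741/8796093022208
(5,2): OLD=11420311103908423/70368744177664 → NEW=255, ERR=-6523718661395897/70368744177664
(5,3): OLD=197488046432738621/2251799813685248 → NEW=0, ERR=197488046432738621/2251799813685248
(5,4): OLD=502957709477762957/4503599627370496 → NEW=0, ERR=502957709477762957/4503599627370496
(5,5): OLD=11701169068946841361/72057594037927936 → NEW=255, ERR=-6673517410724782319/72057594037927936
(6,0): OLD=5713889421880751/140737488355328 → NEW=0, ERR=5713889421880751/140737488355328
(6,1): OLD=216439567684657411/2251799813685248 → NEW=0, ERR=216439567684657411/2251799813685248
(6,2): OLD=903029846262205451/9007199254740992 → NEW=0, ERR=903029846262205451/9007199254740992
(6,3): OLD=30035733065952529887/144115188075855872 → NEW=255, ERR=-6713639893390717473/144115188075855872
(6,4): OLD=232048499672995635935/2305843009213693952 → NEW=0, ERR=232048499672995635935/2305843009213693952
(6,5): OLD=4724800802874043857081/36893488147419103232 → NEW=255, ERR=-4683038674717827467079/36893488147419103232
Output grid:
  Row 0: .#..#.  (4 black, running=4)
  Row 1: .#.#.#  (3 black, running=7)
  Row 2: ..#...  (5 black, running=12)
  Row 3: #..#.#  (3 black, running=15)
  Row 4: .#..#.  (4 black, running=19)
  Row 5: #.#..#  (3 black, running=22)
  Row 6: ...#.#  (4 black, running=26)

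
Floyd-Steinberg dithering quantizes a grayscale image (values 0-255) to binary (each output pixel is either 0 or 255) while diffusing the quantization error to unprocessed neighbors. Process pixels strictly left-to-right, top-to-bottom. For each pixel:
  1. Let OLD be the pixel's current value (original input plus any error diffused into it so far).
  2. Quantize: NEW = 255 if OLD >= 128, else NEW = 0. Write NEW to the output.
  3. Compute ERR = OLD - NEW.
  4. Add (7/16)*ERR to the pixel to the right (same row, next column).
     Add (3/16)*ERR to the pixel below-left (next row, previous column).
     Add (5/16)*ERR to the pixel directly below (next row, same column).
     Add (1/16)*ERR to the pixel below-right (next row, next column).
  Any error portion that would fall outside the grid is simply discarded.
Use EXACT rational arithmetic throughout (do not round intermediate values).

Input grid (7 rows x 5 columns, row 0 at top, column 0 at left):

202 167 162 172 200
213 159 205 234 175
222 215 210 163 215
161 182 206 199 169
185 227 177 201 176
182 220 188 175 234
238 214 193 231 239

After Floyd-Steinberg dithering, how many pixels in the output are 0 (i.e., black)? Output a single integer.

(0,0): OLD=202 → NEW=255, ERR=-53
(0,1): OLD=2301/16 → NEW=255, ERR=-1779/16
(0,2): OLD=29019/256 → NEW=0, ERR=29019/256
(0,3): OLD=907645/4096 → NEW=255, ERR=-136835/4096
(0,4): OLD=12149355/65536 → NEW=255, ERR=-4562325/65536
(1,0): OLD=44951/256 → NEW=255, ERR=-20329/256
(1,1): OLD=220065/2048 → NEW=0, ERR=220065/2048
(1,2): OLD=17971381/65536 → NEW=255, ERR=1259701/65536
(1,3): OLD=59244945/262144 → NEW=255, ERR=-7601775/262144
(1,4): OLD=580786835/4194304 → NEW=255, ERR=-488760685/4194304
(2,0): OLD=7121531/32768 → NEW=255, ERR=-1234309/32768
(2,1): OLD=241948793/1048576 → NEW=255, ERR=-25438087/1048576
(2,2): OLD=3467376811/16777216 → NEW=255, ERR=-810813269/16777216
(2,3): OLD=30104073681/268435456 → NEW=0, ERR=30104073681/268435456
(2,4): OLD=969958847607/4294967296 → NEW=255, ERR=-125257812873/4294967296
(3,0): OLD=2427328075/16777216 → NEW=255, ERR=-1850862005/16777216
(3,1): OLD=15399882991/134217728 → NEW=0, ERR=15399882991/134217728
(3,2): OLD=1119296634101/4294967296 → NEW=255, ERR=24079973621/4294967296
(3,3): OLD=1958589993101/8589934592 → NEW=255, ERR=-231843327859/8589934592
(3,4): OLD=21315032070817/137438953472 → NEW=255, ERR=-13731901064543/137438953472
(4,0): OLD=369449643653/2147483648 → NEW=255, ERR=-178158686587/2147483648
(4,1): OLD=15167500132997/68719476736 → NEW=255, ERR=-2355966434683/68719476736
(4,2): OLD=182368691186027/1099511627776 → NEW=255, ERR=-98006773896853/1099511627776
(4,3): OLD=2378201095517829/17592186044416 → NEW=255, ERR=-2107806345808251/17592186044416
(4,4): OLD=25521719663654947/281474976710656 → NEW=0, ERR=25521719663654947/281474976710656
(5,0): OLD=164537827097263/1099511627776 → NEW=255, ERR=-115837637985617/1099511627776
(5,1): OLD=1242851289937229/8796093022208 → NEW=255, ERR=-1000152430725811/8796093022208
(5,2): OLD=24148073234990133/281474976710656 → NEW=0, ERR=24148073234990133/281474976710656
(5,3): OLD=210004341160869531/1125899906842624 → NEW=255, ERR=-77100135083999589/1125899906842624
(5,4): OLD=4051203092772158009/18014398509481984 → NEW=255, ERR=-542468527145747911/18014398509481984
(6,0): OLD=25861559416965951/140737488355328 → NEW=255, ERR=-10026500113642689/140737488355328
(6,1): OLD=706164714130811185/4503599627370496 → NEW=255, ERR=-442253190848665295/4503599627370496
(6,2): OLD=11305909506639034923/72057594037927936 → NEW=255, ERR=-7068776973032588757/72057594037927936
(6,3): OLD=191843669948482160793/1152921504606846976 → NEW=255, ERR=-102151313726263818087/1152921504606846976
(6,4): OLD=3441172170520081198959/18446744073709551616 → NEW=255, ERR=-1262747568275854463121/18446744073709551616
Output grid:
  Row 0: ##.##  (1 black, running=1)
  Row 1: #.###  (1 black, running=2)
  Row 2: ###.#  (1 black, running=3)
  Row 3: #.###  (1 black, running=4)
  Row 4: ####.  (1 black, running=5)
  Row 5: ##.##  (1 black, running=6)
  Row 6: #####  (0 black, running=6)

Answer: 6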